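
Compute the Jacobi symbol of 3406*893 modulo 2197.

By multiplicativity, (3406·893/2197) = (3406/2197)·(893/2197).
First factor (3406/2197):
Reduce the numerator: 3406 ≡ 1209 (mod 2197), so (3406/2197) = (1209/2197).
1209 ≡ 1 (mod 4), so quadratic reciprocity gives (1209/2197) = (2197/1209). Reduce: 2197 ≡ 988 (mod 1209). Now have (988/1209).
Factor out 2: 988 = 2^2·247. Since 1209 ≡ 1 (mod 8), (2/1209) = +1, and (2/1209)^2 = +1. Now have (247/1209).
1209 ≡ 1 (mod 4), so quadratic reciprocity gives (247/1209) = (1209/247). Reduce: 1209 ≡ 221 (mod 247). Now have (221/247).
221 ≡ 1 (mod 4), so quadratic reciprocity gives (221/247) = (247/221). Reduce: 247 ≡ 26 (mod 221). Now have (26/221).
Factor out 2: 26 = 2·13. Since 221 ≡ 5 (mod 8), (2/221) = -1. Now have -(13/221).
13 ≡ 1 (mod 4), so quadratic reciprocity gives (13/221) = (221/13). Reduce: 221 ≡ 0 (mod 13). Now have -(0/13).
The numerator is now 0 with denominator 13 > 1: the symbol is 0.
Second factor (893/2197):
893 ≡ 1 (mod 4), so quadratic reciprocity gives (893/2197) = (2197/893). Reduce: 2197 ≡ 411 (mod 893). Now have (411/893).
893 ≡ 1 (mod 4), so quadratic reciprocity gives (411/893) = (893/411). Reduce: 893 ≡ 71 (mod 411). Now have (71/411).
Both 71 ≡ 3 and 411 ≡ 3 (mod 4), so reciprocity gives (71/411) = -(411/71). Reduce: 411 ≡ 56 (mod 71). Now have -(56/71).
Factor out 2: 56 = 2^3·7. Since 71 ≡ 7 (mod 8), (2/71) = +1, and (2/71)^3 = +1. Now have -(7/71).
Both 7 ≡ 3 and 71 ≡ 3 (mod 4), so reciprocity gives (7/71) = -(71/7). Reduce: 71 ≡ 1 (mod 7). Now have (1/7).
(1/7) = 1. Collecting the sign factors: 1.
Product: (0)·(1) = 0.

0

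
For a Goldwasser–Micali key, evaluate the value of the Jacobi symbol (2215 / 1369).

1

(2215 / 1369)
  = (846 / 1369)    [2215 ≡ 846 mod 1369]
  = (423 / 1369)    [1369 ≡ 1 mod 8 ⇒ (2 / 1369) = +1]
  = (1369 / 423)    [QR: 1369 ≡ 1 mod 4, sign kept]
  = (100 / 423)    [1369 ≡ 100 mod 423]
  = (25 / 423)    [423 ≡ 7 mod 8 ⇒ (2 / 423)^2 = +1]
  = (423 / 25)    [QR: 25 ≡ 1 mod 4, sign kept]
  = (23 / 25)    [423 ≡ 23 mod 25]
  = (25 / 23)    [QR: 25 ≡ 1 mod 4, sign kept]
  = (2 / 23)    [25 ≡ 2 mod 23]
  = (1 / 23)    [23 ≡ 7 mod 8 ⇒ (2 / 23) = +1]
  = 1    [(1 / 23) = 1]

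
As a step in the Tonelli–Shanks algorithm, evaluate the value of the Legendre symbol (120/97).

(120/97)
  = (23/97)    [120 ≡ 23 mod 97]
  = (97/23)    [QR: 97 ≡ 1 mod 4, sign kept]
  = (5/23)    [97 ≡ 5 mod 23]
  = (23/5)    [QR: 5 ≡ 1 mod 4, sign kept]
  = (3/5)    [23 ≡ 3 mod 5]
  = (5/3)    [QR: 5 ≡ 1 mod 4, sign kept]
  = (2/3)    [5 ≡ 2 mod 3]
  = -(1/3)    [3 ≡ 3 mod 8 ⇒ (2/3) = -1]
  = -1    [(1/3) = 1]

-1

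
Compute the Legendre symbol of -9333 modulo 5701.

(-9333/5701)
  = (9333/5701)    [5701 ≡ 1 mod 4 ⇒ (-1/5701) = +1]
  = (3632/5701)    [9333 ≡ 3632 mod 5701]
  = (227/5701)    [5701 ≡ 5 mod 8 ⇒ (2/5701)^4 = +1]
  = (5701/227)    [QR: 5701 ≡ 1 mod 4, sign kept]
  = (26/227)    [5701 ≡ 26 mod 227]
  = -(13/227)    [227 ≡ 3 mod 8 ⇒ (2/227) = -1]
  = -(227/13)    [QR: 13 ≡ 1 mod 4, sign kept]
  = -(6/13)    [227 ≡ 6 mod 13]
  = (3/13)    [13 ≡ 5 mod 8 ⇒ (2/13) = -1]
  = (13/3)    [QR: 13 ≡ 1 mod 4, sign kept]
  = (1/3)    [13 ≡ 1 mod 3]
  = 1    [(1/3) = 1]

1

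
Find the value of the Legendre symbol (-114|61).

-1

Reduce the numerator: -114 ≡ 8 (mod 61), so (-114|61) = (8|61).
Factor out 2: 8 = 2^3. Since 61 ≡ 5 (mod 8), (2|61) = -1, and (2|61)^3 = -1. Now have -(1|61).
(1|61) = 1. Collecting the sign factors: -1.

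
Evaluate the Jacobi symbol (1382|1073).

1

Reduce the numerator: 1382 ≡ 309 (mod 1073), so (1382|1073) = (309|1073).
309 ≡ 1 (mod 4), so quadratic reciprocity gives (309|1073) = (1073|309). Reduce: 1073 ≡ 146 (mod 309). Now have (146|309).
Factor out 2: 146 = 2·73. Since 309 ≡ 5 (mod 8), (2|309) = -1. Now have -(73|309).
73 ≡ 1 (mod 4), so quadratic reciprocity gives (73|309) = (309|73). Reduce: 309 ≡ 17 (mod 73). Now have -(17|73).
17 ≡ 1 (mod 4), so quadratic reciprocity gives (17|73) = (73|17). Reduce: 73 ≡ 5 (mod 17). Now have -(5|17).
5 ≡ 1 (mod 4), so quadratic reciprocity gives (5|17) = (17|5). Reduce: 17 ≡ 2 (mod 5). Now have -(2|5).
Factor out 2: 2 = 2. Since 5 ≡ 5 (mod 8), (2|5) = -1. Now have (1|5).
(1|5) = 1. Collecting the sign factors: 1.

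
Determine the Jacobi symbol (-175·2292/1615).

By multiplicativity, (-175·2292/1615) = (-175/1615)·(2292/1615).
First factor (-175/1615):
Pull out -1: (-175/1615) = (-1/1615)·(175/1615). Since 1615 ≡ 3 (mod 4), (-1/1615) = -1. Now have -(175/1615).
Both 175 ≡ 3 and 1615 ≡ 3 (mod 4), so reciprocity gives (175/1615) = -(1615/175). Reduce: 1615 ≡ 40 (mod 175). Now have (40/175).
Factor out 2: 40 = 2^3·5. Since 175 ≡ 7 (mod 8), (2/175) = +1, and (2/175)^3 = +1. Now have (5/175).
5 ≡ 1 (mod 4), so quadratic reciprocity gives (5/175) = (175/5). Reduce: 175 ≡ 0 (mod 5). Now have (0/5).
The numerator is now 0 with denominator 5 > 1: the symbol is 0.
Second factor (2292/1615):
Reduce the numerator: 2292 ≡ 677 (mod 1615), so (2292/1615) = (677/1615).
677 ≡ 1 (mod 4), so quadratic reciprocity gives (677/1615) = (1615/677). Reduce: 1615 ≡ 261 (mod 677). Now have (261/677).
261 ≡ 1 (mod 4), so quadratic reciprocity gives (261/677) = (677/261). Reduce: 677 ≡ 155 (mod 261). Now have (155/261).
261 ≡ 1 (mod 4), so quadratic reciprocity gives (155/261) = (261/155). Reduce: 261 ≡ 106 (mod 155). Now have (106/155).
Factor out 2: 106 = 2·53. Since 155 ≡ 3 (mod 8), (2/155) = -1. Now have -(53/155).
53 ≡ 1 (mod 4), so quadratic reciprocity gives (53/155) = (155/53). Reduce: 155 ≡ 49 (mod 53). Now have -(49/53).
49 ≡ 1 (mod 4), so quadratic reciprocity gives (49/53) = (53/49). Reduce: 53 ≡ 4 (mod 49). Now have -(4/49).
Factor out 2: 4 = 2^2. Since 49 ≡ 1 (mod 8), (2/49) = +1, and (2/49)^2 = +1. Now have -(1/49).
(1/49) = 1. Collecting the sign factors: -1.
Product: (0)·(-1) = 0.

0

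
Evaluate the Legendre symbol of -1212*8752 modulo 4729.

-1

By multiplicativity, (-1212·8752|4729) = (-1212|4729)·(8752|4729).
First factor (-1212|4729):
(-1212|4729)
  = (3517|4729)    [-1212 ≡ 3517 mod 4729]
  = (4729|3517)    [QR: 3517 ≡ 1 mod 4, sign kept]
  = (1212|3517)    [4729 ≡ 1212 mod 3517]
  = (303|3517)    [3517 ≡ 5 mod 8 ⇒ (2|3517)^2 = +1]
  = (3517|303)    [QR: 3517 ≡ 1 mod 4, sign kept]
  = (184|303)    [3517 ≡ 184 mod 303]
  = (23|303)    [303 ≡ 7 mod 8 ⇒ (2|303)^3 = +1]
  = -(303|23)    [QR: both ≡ 3 mod 4, sign flips]
  = -(4|23)    [303 ≡ 4 mod 23]
  = -(1|23)    [23 ≡ 7 mod 8 ⇒ (2|23)^2 = +1]
  = -1    [(1|23) = 1]
Second factor (8752|4729):
(8752|4729)
  = (4023|4729)    [8752 ≡ 4023 mod 4729]
  = (4729|4023)    [QR: 4729 ≡ 1 mod 4, sign kept]
  = (706|4023)    [4729 ≡ 706 mod 4023]
  = (353|4023)    [4023 ≡ 7 mod 8 ⇒ (2|4023) = +1]
  = (4023|353)    [QR: 353 ≡ 1 mod 4, sign kept]
  = (140|353)    [4023 ≡ 140 mod 353]
  = (35|353)    [353 ≡ 1 mod 8 ⇒ (2|353)^2 = +1]
  = (353|35)    [QR: 353 ≡ 1 mod 4, sign kept]
  = (3|35)    [353 ≡ 3 mod 35]
  = -(35|3)    [QR: both ≡ 3 mod 4, sign flips]
  = -(2|3)    [35 ≡ 2 mod 3]
  = (1|3)    [3 ≡ 3 mod 8 ⇒ (2|3) = -1]
  = 1    [(1|3) = 1]
Product: (-1)·(1) = -1.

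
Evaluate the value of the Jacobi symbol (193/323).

(193/323)
  = (323/193)    [QR: 193 ≡ 1 mod 4, sign kept]
  = (130/193)    [323 ≡ 130 mod 193]
  = (65/193)    [193 ≡ 1 mod 8 ⇒ (2/193) = +1]
  = (193/65)    [QR: 65 ≡ 1 mod 4, sign kept]
  = (63/65)    [193 ≡ 63 mod 65]
  = (65/63)    [QR: 65 ≡ 1 mod 4, sign kept]
  = (2/63)    [65 ≡ 2 mod 63]
  = (1/63)    [63 ≡ 7 mod 8 ⇒ (2/63) = +1]
  = 1    [(1/63) = 1]

1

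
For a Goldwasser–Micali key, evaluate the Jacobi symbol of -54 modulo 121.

(-54/121)
  = (67/121)    [-54 ≡ 67 mod 121]
  = (121/67)    [QR: 121 ≡ 1 mod 4, sign kept]
  = (54/67)    [121 ≡ 54 mod 67]
  = -(27/67)    [67 ≡ 3 mod 8 ⇒ (2/67) = -1]
  = (67/27)    [QR: both ≡ 3 mod 4, sign flips]
  = (13/27)    [67 ≡ 13 mod 27]
  = (27/13)    [QR: 13 ≡ 1 mod 4, sign kept]
  = (1/13)    [27 ≡ 1 mod 13]
  = 1    [(1/13) = 1]

1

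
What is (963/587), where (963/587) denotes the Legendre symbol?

-1

(963/587)
  = (376/587)    [963 ≡ 376 mod 587]
  = -(47/587)    [587 ≡ 3 mod 8 ⇒ (2/587)^3 = -1]
  = (587/47)    [QR: both ≡ 3 mod 4, sign flips]
  = (23/47)    [587 ≡ 23 mod 47]
  = -(47/23)    [QR: both ≡ 3 mod 4, sign flips]
  = -(1/23)    [47 ≡ 1 mod 23]
  = -1    [(1/23) = 1]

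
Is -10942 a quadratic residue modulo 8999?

yes

Pull out -1: (-10942/8999) = (-1/8999)·(10942/8999). Since 8999 ≡ 3 (mod 4), (-1/8999) = -1. Now have -(10942/8999).
Reduce the numerator: 10942 ≡ 1943 (mod 8999), so (10942/8999) = (1943/8999).
Both 1943 ≡ 3 and 8999 ≡ 3 (mod 4), so reciprocity gives (1943/8999) = -(8999/1943). Reduce: 8999 ≡ 1227 (mod 1943). Now have (1227/1943).
Both 1227 ≡ 3 and 1943 ≡ 3 (mod 4), so reciprocity gives (1227/1943) = -(1943/1227). Reduce: 1943 ≡ 716 (mod 1227). Now have -(716/1227).
Factor out 2: 716 = 2^2·179. Since 1227 ≡ 3 (mod 8), (2/1227) = -1, and (2/1227)^2 = +1. Now have -(179/1227).
Both 179 ≡ 3 and 1227 ≡ 3 (mod 4), so reciprocity gives (179/1227) = -(1227/179). Reduce: 1227 ≡ 153 (mod 179). Now have (153/179).
153 ≡ 1 (mod 4), so quadratic reciprocity gives (153/179) = (179/153). Reduce: 179 ≡ 26 (mod 153). Now have (26/153).
Factor out 2: 26 = 2·13. Since 153 ≡ 1 (mod 8), (2/153) = +1. Now have (13/153).
13 ≡ 1 (mod 4), so quadratic reciprocity gives (13/153) = (153/13). Reduce: 153 ≡ 10 (mod 13). Now have (10/13).
Factor out 2: 10 = 2·5. Since 13 ≡ 5 (mod 8), (2/13) = -1. Now have -(5/13).
5 ≡ 1 (mod 4), so quadratic reciprocity gives (5/13) = (13/5). Reduce: 13 ≡ 3 (mod 5). Now have -(3/5).
5 ≡ 1 (mod 4), so quadratic reciprocity gives (3/5) = (5/3). Reduce: 5 ≡ 2 (mod 3). Now have -(2/3).
Factor out 2: 2 = 2. Since 3 ≡ 3 (mod 8), (2/3) = -1. Now have (1/3).
(1/3) = 1. Collecting the sign factors: 1.
The Legendre symbol is 1, so x^2 ≡ -10942 (mod 8999) has solution.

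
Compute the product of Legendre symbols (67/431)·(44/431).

-1

By multiplicativity, (67·44/431) = (67/431)·(44/431).
First factor (67/431):
Both 67 ≡ 3 and 431 ≡ 3 (mod 4), so reciprocity gives (67/431) = -(431/67). Reduce: 431 ≡ 29 (mod 67). Now have -(29/67).
29 ≡ 1 (mod 4), so quadratic reciprocity gives (29/67) = (67/29). Reduce: 67 ≡ 9 (mod 29). Now have -(9/29).
9 ≡ 1 (mod 4), so quadratic reciprocity gives (9/29) = (29/9). Reduce: 29 ≡ 2 (mod 9). Now have -(2/9).
Factor out 2: 2 = 2. Since 9 ≡ 1 (mod 8), (2/9) = +1. Now have -(1/9).
(1/9) = 1. Collecting the sign factors: -1.
Second factor (44/431):
Factor out 2: 44 = 2^2·11. Since 431 ≡ 7 (mod 8), (2/431) = +1, and (2/431)^2 = +1. Now have (11/431).
Both 11 ≡ 3 and 431 ≡ 3 (mod 4), so reciprocity gives (11/431) = -(431/11). Reduce: 431 ≡ 2 (mod 11). Now have -(2/11).
Factor out 2: 2 = 2. Since 11 ≡ 3 (mod 8), (2/11) = -1. Now have (1/11).
(1/11) = 1. Collecting the sign factors: 1.
Product: (-1)·(1) = -1.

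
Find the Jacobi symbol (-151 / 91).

Pull out -1: (-151 / 91) = (-1 / 91)·(151 / 91). Since 91 ≡ 3 (mod 4), (-1 / 91) = -1. Now have -(151 / 91).
Reduce the numerator: 151 ≡ 60 (mod 91), so (151 / 91) = (60 / 91).
Factor out 2: 60 = 2^2·15. Since 91 ≡ 3 (mod 8), (2 / 91) = -1, and (2 / 91)^2 = +1. Now have -(15 / 91).
Both 15 ≡ 3 and 91 ≡ 3 (mod 4), so reciprocity gives (15 / 91) = -(91 / 15). Reduce: 91 ≡ 1 (mod 15). Now have (1 / 15).
(1 / 15) = 1. Collecting the sign factors: 1.

1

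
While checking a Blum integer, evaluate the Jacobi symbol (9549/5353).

-1

(9549/5353)
  = (4196/5353)    [9549 ≡ 4196 mod 5353]
  = (1049/5353)    [5353 ≡ 1 mod 8 ⇒ (2/5353)^2 = +1]
  = (5353/1049)    [QR: 1049 ≡ 1 mod 4, sign kept]
  = (108/1049)    [5353 ≡ 108 mod 1049]
  = (27/1049)    [1049 ≡ 1 mod 8 ⇒ (2/1049)^2 = +1]
  = (1049/27)    [QR: 1049 ≡ 1 mod 4, sign kept]
  = (23/27)    [1049 ≡ 23 mod 27]
  = -(27/23)    [QR: both ≡ 3 mod 4, sign flips]
  = -(4/23)    [27 ≡ 4 mod 23]
  = -(1/23)    [23 ≡ 7 mod 8 ⇒ (2/23)^2 = +1]
  = -1    [(1/23) = 1]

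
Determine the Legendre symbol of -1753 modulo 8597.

(-1753/8597)
  = (6844/8597)    [-1753 ≡ 6844 mod 8597]
  = (1711/8597)    [8597 ≡ 5 mod 8 ⇒ (2/8597)^2 = +1]
  = (8597/1711)    [QR: 8597 ≡ 1 mod 4, sign kept]
  = (42/1711)    [8597 ≡ 42 mod 1711]
  = (21/1711)    [1711 ≡ 7 mod 8 ⇒ (2/1711) = +1]
  = (1711/21)    [QR: 21 ≡ 1 mod 4, sign kept]
  = (10/21)    [1711 ≡ 10 mod 21]
  = -(5/21)    [21 ≡ 5 mod 8 ⇒ (2/21) = -1]
  = -(21/5)    [QR: 5 ≡ 1 mod 4, sign kept]
  = -(1/5)    [21 ≡ 1 mod 5]
  = -1    [(1/5) = 1]

-1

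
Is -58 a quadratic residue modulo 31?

yes

(-58/31)
  = (4/31)    [-58 ≡ 4 mod 31]
  = (1/31)    [31 ≡ 7 mod 8 ⇒ (2/31)^2 = +1]
  = 1    [(1/31) = 1]
(-58/31) = 1, and 31 is prime, so -58 is a quadratic residue mod 31.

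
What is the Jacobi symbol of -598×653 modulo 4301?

0

By multiplicativity, (-598·653 / 4301) = (-598 / 4301)·(653 / 4301).
First factor (-598 / 4301):
(-598 / 4301)
  = (598 / 4301)    [4301 ≡ 1 mod 4 ⇒ (-1 / 4301) = +1]
  = -(299 / 4301)    [4301 ≡ 5 mod 8 ⇒ (2 / 4301) = -1]
  = -(4301 / 299)    [QR: 4301 ≡ 1 mod 4, sign kept]
  = -(115 / 299)    [4301 ≡ 115 mod 299]
  = (299 / 115)    [QR: both ≡ 3 mod 4, sign flips]
  = (69 / 115)    [299 ≡ 69 mod 115]
  = (115 / 69)    [QR: 69 ≡ 1 mod 4, sign kept]
  = (46 / 69)    [115 ≡ 46 mod 69]
  = -(23 / 69)    [69 ≡ 5 mod 8 ⇒ (2 / 69) = -1]
  = -(69 / 23)    [QR: 69 ≡ 1 mod 4, sign kept]
  = -(0 / 23)    [69 ≡ 0 mod 23]
  = 0    [numerator 0, gcd > 1]
Second factor (653 / 4301):
(653 / 4301)
  = (4301 / 653)    [QR: 653 ≡ 1 mod 4, sign kept]
  = (383 / 653)    [4301 ≡ 383 mod 653]
  = (653 / 383)    [QR: 653 ≡ 1 mod 4, sign kept]
  = (270 / 383)    [653 ≡ 270 mod 383]
  = (135 / 383)    [383 ≡ 7 mod 8 ⇒ (2 / 383) = +1]
  = -(383 / 135)    [QR: both ≡ 3 mod 4, sign flips]
  = -(113 / 135)    [383 ≡ 113 mod 135]
  = -(135 / 113)    [QR: 113 ≡ 1 mod 4, sign kept]
  = -(22 / 113)    [135 ≡ 22 mod 113]
  = -(11 / 113)    [113 ≡ 1 mod 8 ⇒ (2 / 113) = +1]
  = -(113 / 11)    [QR: 113 ≡ 1 mod 4, sign kept]
  = -(3 / 11)    [113 ≡ 3 mod 11]
  = (11 / 3)    [QR: both ≡ 3 mod 4, sign flips]
  = (2 / 3)    [11 ≡ 2 mod 3]
  = -(1 / 3)    [3 ≡ 3 mod 8 ⇒ (2 / 3) = -1]
  = -1    [(1 / 3) = 1]
Product: (0)·(-1) = 0.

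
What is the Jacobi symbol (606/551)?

-1

Reduce the numerator: 606 ≡ 55 (mod 551), so (606/551) = (55/551).
Both 55 ≡ 3 and 551 ≡ 3 (mod 4), so reciprocity gives (55/551) = -(551/55). Reduce: 551 ≡ 1 (mod 55). Now have -(1/55).
(1/55) = 1. Collecting the sign factors: -1.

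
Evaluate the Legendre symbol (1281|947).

Reduce the numerator: 1281 ≡ 334 (mod 947), so (1281|947) = (334|947).
Factor out 2: 334 = 2·167. Since 947 ≡ 3 (mod 8), (2|947) = -1. Now have -(167|947).
Both 167 ≡ 3 and 947 ≡ 3 (mod 4), so reciprocity gives (167|947) = -(947|167). Reduce: 947 ≡ 112 (mod 167). Now have (112|167).
Factor out 2: 112 = 2^4·7. Since 167 ≡ 7 (mod 8), (2|167) = +1, and (2|167)^4 = +1. Now have (7|167).
Both 7 ≡ 3 and 167 ≡ 3 (mod 4), so reciprocity gives (7|167) = -(167|7). Reduce: 167 ≡ 6 (mod 7). Now have -(6|7).
Factor out 2: 6 = 2·3. Since 7 ≡ 7 (mod 8), (2|7) = +1. Now have -(3|7).
Both 3 ≡ 3 and 7 ≡ 3 (mod 4), so reciprocity gives (3|7) = -(7|3). Reduce: 7 ≡ 1 (mod 3). Now have (1|3).
(1|3) = 1. Collecting the sign factors: 1.

1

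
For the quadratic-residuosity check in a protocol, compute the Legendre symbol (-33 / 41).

(-33 / 41)
  = (8 / 41)    [-33 ≡ 8 mod 41]
  = (1 / 41)    [41 ≡ 1 mod 8 ⇒ (2 / 41)^3 = +1]
  = 1    [(1 / 41) = 1]

1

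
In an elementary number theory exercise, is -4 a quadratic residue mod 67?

Pull out -1: (-4|67) = (-1|67)·(4|67). Since 67 ≡ 3 (mod 4), (-1|67) = -1. Now have -(4|67).
Factor out 2: 4 = 2^2. Since 67 ≡ 3 (mod 8), (2|67) = -1, and (2|67)^2 = +1. Now have -(1|67).
(1|67) = 1. Collecting the sign factors: -1.
The Legendre symbol is -1, so x^2 ≡ -4 (mod 67) has no solution.

no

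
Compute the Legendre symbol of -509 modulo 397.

-1

Reduce the numerator: -509 ≡ 285 (mod 397), so (-509 / 397) = (285 / 397).
285 ≡ 1 (mod 4), so quadratic reciprocity gives (285 / 397) = (397 / 285). Reduce: 397 ≡ 112 (mod 285). Now have (112 / 285).
Factor out 2: 112 = 2^4·7. Since 285 ≡ 5 (mod 8), (2 / 285) = -1, and (2 / 285)^4 = +1. Now have (7 / 285).
285 ≡ 1 (mod 4), so quadratic reciprocity gives (7 / 285) = (285 / 7). Reduce: 285 ≡ 5 (mod 7). Now have (5 / 7).
5 ≡ 1 (mod 4), so quadratic reciprocity gives (5 / 7) = (7 / 5). Reduce: 7 ≡ 2 (mod 5). Now have (2 / 5).
Factor out 2: 2 = 2. Since 5 ≡ 5 (mod 8), (2 / 5) = -1. Now have -(1 / 5).
(1 / 5) = 1. Collecting the sign factors: -1.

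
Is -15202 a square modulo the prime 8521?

(-15202/8521)
  = (1840/8521)    [-15202 ≡ 1840 mod 8521]
  = (115/8521)    [8521 ≡ 1 mod 8 ⇒ (2/8521)^4 = +1]
  = (8521/115)    [QR: 8521 ≡ 1 mod 4, sign kept]
  = (11/115)    [8521 ≡ 11 mod 115]
  = -(115/11)    [QR: both ≡ 3 mod 4, sign flips]
  = -(5/11)    [115 ≡ 5 mod 11]
  = -(11/5)    [QR: 5 ≡ 1 mod 4, sign kept]
  = -(1/5)    [11 ≡ 1 mod 5]
  = -1    [(1/5) = 1]
The Legendre symbol is -1, so x^2 ≡ -15202 (mod 8521) has no solution.

no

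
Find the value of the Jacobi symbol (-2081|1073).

Reduce the numerator: -2081 ≡ 65 (mod 1073), so (-2081|1073) = (65|1073).
65 ≡ 1 (mod 4), so quadratic reciprocity gives (65|1073) = (1073|65). Reduce: 1073 ≡ 33 (mod 65). Now have (33|65).
33 ≡ 1 (mod 4), so quadratic reciprocity gives (33|65) = (65|33). Reduce: 65 ≡ 32 (mod 33). Now have (32|33).
Factor out 2: 32 = 2^5. Since 33 ≡ 1 (mod 8), (2|33) = +1, and (2|33)^5 = +1. Now have (1|33).
(1|33) = 1. Collecting the sign factors: 1.

1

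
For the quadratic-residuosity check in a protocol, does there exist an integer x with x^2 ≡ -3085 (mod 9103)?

Reduce the numerator: -3085 ≡ 6018 (mod 9103), so (-3085|9103) = (6018|9103).
Factor out 2: 6018 = 2·3009. Since 9103 ≡ 7 (mod 8), (2|9103) = +1. Now have (3009|9103).
3009 ≡ 1 (mod 4), so quadratic reciprocity gives (3009|9103) = (9103|3009). Reduce: 9103 ≡ 76 (mod 3009). Now have (76|3009).
Factor out 2: 76 = 2^2·19. Since 3009 ≡ 1 (mod 8), (2|3009) = +1, and (2|3009)^2 = +1. Now have (19|3009).
3009 ≡ 1 (mod 4), so quadratic reciprocity gives (19|3009) = (3009|19). Reduce: 3009 ≡ 7 (mod 19). Now have (7|19).
Both 7 ≡ 3 and 19 ≡ 3 (mod 4), so reciprocity gives (7|19) = -(19|7). Reduce: 19 ≡ 5 (mod 7). Now have -(5|7).
5 ≡ 1 (mod 4), so quadratic reciprocity gives (5|7) = (7|5). Reduce: 7 ≡ 2 (mod 5). Now have -(2|5).
Factor out 2: 2 = 2. Since 5 ≡ 5 (mod 8), (2|5) = -1. Now have (1|5).
(1|5) = 1. Collecting the sign factors: 1.
(-3085|9103) = 1, and 9103 is prime, so -3085 is a quadratic residue mod 9103.

yes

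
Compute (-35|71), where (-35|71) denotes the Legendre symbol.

1

(-35|71)
  = -(35|71)    [71 ≡ 3 mod 4 ⇒ (-1|71) = -1]
  = (71|35)    [QR: both ≡ 3 mod 4, sign flips]
  = (1|35)    [71 ≡ 1 mod 35]
  = 1    [(1|35) = 1]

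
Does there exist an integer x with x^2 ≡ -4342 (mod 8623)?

no

(-4342/8623)
  = (4281/8623)    [-4342 ≡ 4281 mod 8623]
  = (8623/4281)    [QR: 4281 ≡ 1 mod 4, sign kept]
  = (61/4281)    [8623 ≡ 61 mod 4281]
  = (4281/61)    [QR: 61 ≡ 1 mod 4, sign kept]
  = (11/61)    [4281 ≡ 11 mod 61]
  = (61/11)    [QR: 61 ≡ 1 mod 4, sign kept]
  = (6/11)    [61 ≡ 6 mod 11]
  = -(3/11)    [11 ≡ 3 mod 8 ⇒ (2/11) = -1]
  = (11/3)    [QR: both ≡ 3 mod 4, sign flips]
  = (2/3)    [11 ≡ 2 mod 3]
  = -(1/3)    [3 ≡ 3 mod 8 ⇒ (2/3) = -1]
  = -1    [(1/3) = 1]
The Legendre symbol is -1, so x^2 ≡ -4342 (mod 8623) has no solution.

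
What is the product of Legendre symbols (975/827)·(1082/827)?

By multiplicativity, (975·1082/827) = (975/827)·(1082/827).
First factor (975/827):
(975/827)
  = (148/827)    [975 ≡ 148 mod 827]
  = (37/827)    [827 ≡ 3 mod 8 ⇒ (2/827)^2 = +1]
  = (827/37)    [QR: 37 ≡ 1 mod 4, sign kept]
  = (13/37)    [827 ≡ 13 mod 37]
  = (37/13)    [QR: 13 ≡ 1 mod 4, sign kept]
  = (11/13)    [37 ≡ 11 mod 13]
  = (13/11)    [QR: 13 ≡ 1 mod 4, sign kept]
  = (2/11)    [13 ≡ 2 mod 11]
  = -(1/11)    [11 ≡ 3 mod 8 ⇒ (2/11) = -1]
  = -1    [(1/11) = 1]
Second factor (1082/827):
(1082/827)
  = (255/827)    [1082 ≡ 255 mod 827]
  = -(827/255)    [QR: both ≡ 3 mod 4, sign flips]
  = -(62/255)    [827 ≡ 62 mod 255]
  = -(31/255)    [255 ≡ 7 mod 8 ⇒ (2/255) = +1]
  = (255/31)    [QR: both ≡ 3 mod 4, sign flips]
  = (7/31)    [255 ≡ 7 mod 31]
  = -(31/7)    [QR: both ≡ 3 mod 4, sign flips]
  = -(3/7)    [31 ≡ 3 mod 7]
  = (7/3)    [QR: both ≡ 3 mod 4, sign flips]
  = (1/3)    [7 ≡ 1 mod 3]
  = 1    [(1/3) = 1]
Product: (-1)·(1) = -1.

-1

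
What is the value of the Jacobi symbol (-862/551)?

1

(-862/551)
  = (240/551)    [-862 ≡ 240 mod 551]
  = (15/551)    [551 ≡ 7 mod 8 ⇒ (2/551)^4 = +1]
  = -(551/15)    [QR: both ≡ 3 mod 4, sign flips]
  = -(11/15)    [551 ≡ 11 mod 15]
  = (15/11)    [QR: both ≡ 3 mod 4, sign flips]
  = (4/11)    [15 ≡ 4 mod 11]
  = (1/11)    [11 ≡ 3 mod 8 ⇒ (2/11)^2 = +1]
  = 1    [(1/11) = 1]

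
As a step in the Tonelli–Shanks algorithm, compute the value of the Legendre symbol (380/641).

-1

Factor out 2: 380 = 2^2·95. Since 641 ≡ 1 (mod 8), (2/641) = +1, and (2/641)^2 = +1. Now have (95/641).
641 ≡ 1 (mod 4), so quadratic reciprocity gives (95/641) = (641/95). Reduce: 641 ≡ 71 (mod 95). Now have (71/95).
Both 71 ≡ 3 and 95 ≡ 3 (mod 4), so reciprocity gives (71/95) = -(95/71). Reduce: 95 ≡ 24 (mod 71). Now have -(24/71).
Factor out 2: 24 = 2^3·3. Since 71 ≡ 7 (mod 8), (2/71) = +1, and (2/71)^3 = +1. Now have -(3/71).
Both 3 ≡ 3 and 71 ≡ 3 (mod 4), so reciprocity gives (3/71) = -(71/3). Reduce: 71 ≡ 2 (mod 3). Now have (2/3).
Factor out 2: 2 = 2. Since 3 ≡ 3 (mod 8), (2/3) = -1. Now have -(1/3).
(1/3) = 1. Collecting the sign factors: -1.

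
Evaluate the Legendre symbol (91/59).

-1

Reduce the numerator: 91 ≡ 32 (mod 59), so (91/59) = (32/59).
Factor out 2: 32 = 2^5. Since 59 ≡ 3 (mod 8), (2/59) = -1, and (2/59)^5 = -1. Now have -(1/59).
(1/59) = 1. Collecting the sign factors: -1.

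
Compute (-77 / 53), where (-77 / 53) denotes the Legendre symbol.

1

Reduce the numerator: -77 ≡ 29 (mod 53), so (-77 / 53) = (29 / 53).
29 ≡ 1 (mod 4), so quadratic reciprocity gives (29 / 53) = (53 / 29). Reduce: 53 ≡ 24 (mod 29). Now have (24 / 29).
Factor out 2: 24 = 2^3·3. Since 29 ≡ 5 (mod 8), (2 / 29) = -1, and (2 / 29)^3 = -1. Now have -(3 / 29).
29 ≡ 1 (mod 4), so quadratic reciprocity gives (3 / 29) = (29 / 3). Reduce: 29 ≡ 2 (mod 3). Now have -(2 / 3).
Factor out 2: 2 = 2. Since 3 ≡ 3 (mod 8), (2 / 3) = -1. Now have (1 / 3).
(1 / 3) = 1. Collecting the sign factors: 1.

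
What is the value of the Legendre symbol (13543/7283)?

(13543/7283)
  = (6260/7283)    [13543 ≡ 6260 mod 7283]
  = (1565/7283)    [7283 ≡ 3 mod 8 ⇒ (2/7283)^2 = +1]
  = (7283/1565)    [QR: 1565 ≡ 1 mod 4, sign kept]
  = (1023/1565)    [7283 ≡ 1023 mod 1565]
  = (1565/1023)    [QR: 1565 ≡ 1 mod 4, sign kept]
  = (542/1023)    [1565 ≡ 542 mod 1023]
  = (271/1023)    [1023 ≡ 7 mod 8 ⇒ (2/1023) = +1]
  = -(1023/271)    [QR: both ≡ 3 mod 4, sign flips]
  = -(210/271)    [1023 ≡ 210 mod 271]
  = -(105/271)    [271 ≡ 7 mod 8 ⇒ (2/271) = +1]
  = -(271/105)    [QR: 105 ≡ 1 mod 4, sign kept]
  = -(61/105)    [271 ≡ 61 mod 105]
  = -(105/61)    [QR: 61 ≡ 1 mod 4, sign kept]
  = -(44/61)    [105 ≡ 44 mod 61]
  = -(11/61)    [61 ≡ 5 mod 8 ⇒ (2/61)^2 = +1]
  = -(61/11)    [QR: 61 ≡ 1 mod 4, sign kept]
  = -(6/11)    [61 ≡ 6 mod 11]
  = (3/11)    [11 ≡ 3 mod 8 ⇒ (2/11) = -1]
  = -(11/3)    [QR: both ≡ 3 mod 4, sign flips]
  = -(2/3)    [11 ≡ 2 mod 3]
  = (1/3)    [3 ≡ 3 mod 8 ⇒ (2/3) = -1]
  = 1    [(1/3) = 1]

1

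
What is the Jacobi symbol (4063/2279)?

-1

Reduce the numerator: 4063 ≡ 1784 (mod 2279), so (4063/2279) = (1784/2279).
Factor out 2: 1784 = 2^3·223. Since 2279 ≡ 7 (mod 8), (2/2279) = +1, and (2/2279)^3 = +1. Now have (223/2279).
Both 223 ≡ 3 and 2279 ≡ 3 (mod 4), so reciprocity gives (223/2279) = -(2279/223). Reduce: 2279 ≡ 49 (mod 223). Now have -(49/223).
49 ≡ 1 (mod 4), so quadratic reciprocity gives (49/223) = (223/49). Reduce: 223 ≡ 27 (mod 49). Now have -(27/49).
49 ≡ 1 (mod 4), so quadratic reciprocity gives (27/49) = (49/27). Reduce: 49 ≡ 22 (mod 27). Now have -(22/27).
Factor out 2: 22 = 2·11. Since 27 ≡ 3 (mod 8), (2/27) = -1. Now have (11/27).
Both 11 ≡ 3 and 27 ≡ 3 (mod 4), so reciprocity gives (11/27) = -(27/11). Reduce: 27 ≡ 5 (mod 11). Now have -(5/11).
5 ≡ 1 (mod 4), so quadratic reciprocity gives (5/11) = (11/5). Reduce: 11 ≡ 1 (mod 5). Now have -(1/5).
(1/5) = 1. Collecting the sign factors: -1.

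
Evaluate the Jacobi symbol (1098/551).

-1

(1098/551)
  = (547/551)    [1098 ≡ 547 mod 551]
  = -(551/547)    [QR: both ≡ 3 mod 4, sign flips]
  = -(4/547)    [551 ≡ 4 mod 547]
  = -(1/547)    [547 ≡ 3 mod 8 ⇒ (2/547)^2 = +1]
  = -1    [(1/547) = 1]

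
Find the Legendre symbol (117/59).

-1

(117/59)
  = (58/59)    [117 ≡ 58 mod 59]
  = -(29/59)    [59 ≡ 3 mod 8 ⇒ (2/59) = -1]
  = -(59/29)    [QR: 29 ≡ 1 mod 4, sign kept]
  = -(1/29)    [59 ≡ 1 mod 29]
  = -1    [(1/29) = 1]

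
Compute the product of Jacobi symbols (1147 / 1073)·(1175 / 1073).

By multiplicativity, (1147·1175 / 1073) = (1147 / 1073)·(1175 / 1073).
First factor (1147 / 1073):
(1147 / 1073)
  = (74 / 1073)    [1147 ≡ 74 mod 1073]
  = (37 / 1073)    [1073 ≡ 1 mod 8 ⇒ (2 / 1073) = +1]
  = (1073 / 37)    [QR: 37 ≡ 1 mod 4, sign kept]
  = (0 / 37)    [1073 ≡ 0 mod 37]
  = 0    [numerator 0, gcd > 1]
Second factor (1175 / 1073):
(1175 / 1073)
  = (102 / 1073)    [1175 ≡ 102 mod 1073]
  = (51 / 1073)    [1073 ≡ 1 mod 8 ⇒ (2 / 1073) = +1]
  = (1073 / 51)    [QR: 1073 ≡ 1 mod 4, sign kept]
  = (2 / 51)    [1073 ≡ 2 mod 51]
  = -(1 / 51)    [51 ≡ 3 mod 8 ⇒ (2 / 51) = -1]
  = -1    [(1 / 51) = 1]
Product: (0)·(-1) = 0.

0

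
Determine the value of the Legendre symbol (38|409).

-1

Factor out 2: 38 = 2·19. Since 409 ≡ 1 (mod 8), (2|409) = +1. Now have (19|409).
409 ≡ 1 (mod 4), so quadratic reciprocity gives (19|409) = (409|19). Reduce: 409 ≡ 10 (mod 19). Now have (10|19).
Factor out 2: 10 = 2·5. Since 19 ≡ 3 (mod 8), (2|19) = -1. Now have -(5|19).
5 ≡ 1 (mod 4), so quadratic reciprocity gives (5|19) = (19|5). Reduce: 19 ≡ 4 (mod 5). Now have -(4|5).
Factor out 2: 4 = 2^2. Since 5 ≡ 5 (mod 8), (2|5) = -1, and (2|5)^2 = +1. Now have -(1|5).
(1|5) = 1. Collecting the sign factors: -1.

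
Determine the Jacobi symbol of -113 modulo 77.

(-113|77)
  = (41|77)    [-113 ≡ 41 mod 77]
  = (77|41)    [QR: 41 ≡ 1 mod 4, sign kept]
  = (36|41)    [77 ≡ 36 mod 41]
  = (9|41)    [41 ≡ 1 mod 8 ⇒ (2|41)^2 = +1]
  = (41|9)    [QR: 9 ≡ 1 mod 4, sign kept]
  = (5|9)    [41 ≡ 5 mod 9]
  = (9|5)    [QR: 5 ≡ 1 mod 4, sign kept]
  = (4|5)    [9 ≡ 4 mod 5]
  = (1|5)    [5 ≡ 5 mod 8 ⇒ (2|5)^2 = +1]
  = 1    [(1|5) = 1]

1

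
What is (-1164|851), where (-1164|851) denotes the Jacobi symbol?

(-1164|851)
  = -(1164|851)    [851 ≡ 3 mod 4 ⇒ (-1|851) = -1]
  = -(313|851)    [1164 ≡ 313 mod 851]
  = -(851|313)    [QR: 313 ≡ 1 mod 4, sign kept]
  = -(225|313)    [851 ≡ 225 mod 313]
  = -(313|225)    [QR: 225 ≡ 1 mod 4, sign kept]
  = -(88|225)    [313 ≡ 88 mod 225]
  = -(11|225)    [225 ≡ 1 mod 8 ⇒ (2|225)^3 = +1]
  = -(225|11)    [QR: 225 ≡ 1 mod 4, sign kept]
  = -(5|11)    [225 ≡ 5 mod 11]
  = -(11|5)    [QR: 5 ≡ 1 mod 4, sign kept]
  = -(1|5)    [11 ≡ 1 mod 5]
  = -1    [(1|5) = 1]

-1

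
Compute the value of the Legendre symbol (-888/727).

(-888/727)
  = (566/727)    [-888 ≡ 566 mod 727]
  = (283/727)    [727 ≡ 7 mod 8 ⇒ (2/727) = +1]
  = -(727/283)    [QR: both ≡ 3 mod 4, sign flips]
  = -(161/283)    [727 ≡ 161 mod 283]
  = -(283/161)    [QR: 161 ≡ 1 mod 4, sign kept]
  = -(122/161)    [283 ≡ 122 mod 161]
  = -(61/161)    [161 ≡ 1 mod 8 ⇒ (2/161) = +1]
  = -(161/61)    [QR: 61 ≡ 1 mod 4, sign kept]
  = -(39/61)    [161 ≡ 39 mod 61]
  = -(61/39)    [QR: 61 ≡ 1 mod 4, sign kept]
  = -(22/39)    [61 ≡ 22 mod 39]
  = -(11/39)    [39 ≡ 7 mod 8 ⇒ (2/39) = +1]
  = (39/11)    [QR: both ≡ 3 mod 4, sign flips]
  = (6/11)    [39 ≡ 6 mod 11]
  = -(3/11)    [11 ≡ 3 mod 8 ⇒ (2/11) = -1]
  = (11/3)    [QR: both ≡ 3 mod 4, sign flips]
  = (2/3)    [11 ≡ 2 mod 3]
  = -(1/3)    [3 ≡ 3 mod 8 ⇒ (2/3) = -1]
  = -1    [(1/3) = 1]

-1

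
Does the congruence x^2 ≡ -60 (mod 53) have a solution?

(-60|53)
  = (46|53)    [-60 ≡ 46 mod 53]
  = -(23|53)    [53 ≡ 5 mod 8 ⇒ (2|53) = -1]
  = -(53|23)    [QR: 53 ≡ 1 mod 4, sign kept]
  = -(7|23)    [53 ≡ 7 mod 23]
  = (23|7)    [QR: both ≡ 3 mod 4, sign flips]
  = (2|7)    [23 ≡ 2 mod 7]
  = (1|7)    [7 ≡ 7 mod 8 ⇒ (2|7) = +1]
  = 1    [(1|7) = 1]
The Legendre symbol is 1, so x^2 ≡ -60 (mod 53) has solution.

yes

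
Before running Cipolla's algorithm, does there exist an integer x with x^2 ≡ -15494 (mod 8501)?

Reduce the numerator: -15494 ≡ 1508 (mod 8501), so (-15494/8501) = (1508/8501).
Factor out 2: 1508 = 2^2·377. Since 8501 ≡ 5 (mod 8), (2/8501) = -1, and (2/8501)^2 = +1. Now have (377/8501).
377 ≡ 1 (mod 4), so quadratic reciprocity gives (377/8501) = (8501/377). Reduce: 8501 ≡ 207 (mod 377). Now have (207/377).
377 ≡ 1 (mod 4), so quadratic reciprocity gives (207/377) = (377/207). Reduce: 377 ≡ 170 (mod 207). Now have (170/207).
Factor out 2: 170 = 2·85. Since 207 ≡ 7 (mod 8), (2/207) = +1. Now have (85/207).
85 ≡ 1 (mod 4), so quadratic reciprocity gives (85/207) = (207/85). Reduce: 207 ≡ 37 (mod 85). Now have (37/85).
37 ≡ 1 (mod 4), so quadratic reciprocity gives (37/85) = (85/37). Reduce: 85 ≡ 11 (mod 37). Now have (11/37).
37 ≡ 1 (mod 4), so quadratic reciprocity gives (11/37) = (37/11). Reduce: 37 ≡ 4 (mod 11). Now have (4/11).
Factor out 2: 4 = 2^2. Since 11 ≡ 3 (mod 8), (2/11) = -1, and (2/11)^2 = +1. Now have (1/11).
(1/11) = 1. Collecting the sign factors: 1.
(-15494/8501) = 1, and 8501 is prime, so -15494 is a quadratic residue mod 8501.

yes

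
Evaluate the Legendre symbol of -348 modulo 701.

-1

Pull out -1: (-348|701) = (-1|701)·(348|701). Since 701 ≡ 1 (mod 4), (-1|701) = +1. Now have (348|701).
Factor out 2: 348 = 2^2·87. Since 701 ≡ 5 (mod 8), (2|701) = -1, and (2|701)^2 = +1. Now have (87|701).
701 ≡ 1 (mod 4), so quadratic reciprocity gives (87|701) = (701|87). Reduce: 701 ≡ 5 (mod 87). Now have (5|87).
5 ≡ 1 (mod 4), so quadratic reciprocity gives (5|87) = (87|5). Reduce: 87 ≡ 2 (mod 5). Now have (2|5).
Factor out 2: 2 = 2. Since 5 ≡ 5 (mod 8), (2|5) = -1. Now have -(1|5).
(1|5) = 1. Collecting the sign factors: -1.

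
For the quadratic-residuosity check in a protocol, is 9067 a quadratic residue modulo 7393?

no

(9067/7393)
  = (1674/7393)    [9067 ≡ 1674 mod 7393]
  = (837/7393)    [7393 ≡ 1 mod 8 ⇒ (2/7393) = +1]
  = (7393/837)    [QR: 837 ≡ 1 mod 4, sign kept]
  = (697/837)    [7393 ≡ 697 mod 837]
  = (837/697)    [QR: 697 ≡ 1 mod 4, sign kept]
  = (140/697)    [837 ≡ 140 mod 697]
  = (35/697)    [697 ≡ 1 mod 8 ⇒ (2/697)^2 = +1]
  = (697/35)    [QR: 697 ≡ 1 mod 4, sign kept]
  = (32/35)    [697 ≡ 32 mod 35]
  = -(1/35)    [35 ≡ 3 mod 8 ⇒ (2/35)^5 = -1]
  = -1    [(1/35) = 1]
(9067/7393) = -1, and 7393 is prime, so 9067 is not a quadratic residue mod 7393.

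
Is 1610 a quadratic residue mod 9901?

Factor out 2: 1610 = 2·805. Since 9901 ≡ 5 (mod 8), (2/9901) = -1. Now have -(805/9901).
805 ≡ 1 (mod 4), so quadratic reciprocity gives (805/9901) = (9901/805). Reduce: 9901 ≡ 241 (mod 805). Now have -(241/805).
241 ≡ 1 (mod 4), so quadratic reciprocity gives (241/805) = (805/241). Reduce: 805 ≡ 82 (mod 241). Now have -(82/241).
Factor out 2: 82 = 2·41. Since 241 ≡ 1 (mod 8), (2/241) = +1. Now have -(41/241).
41 ≡ 1 (mod 4), so quadratic reciprocity gives (41/241) = (241/41). Reduce: 241 ≡ 36 (mod 41). Now have -(36/41).
Factor out 2: 36 = 2^2·9. Since 41 ≡ 1 (mod 8), (2/41) = +1, and (2/41)^2 = +1. Now have -(9/41).
9 ≡ 1 (mod 4), so quadratic reciprocity gives (9/41) = (41/9). Reduce: 41 ≡ 5 (mod 9). Now have -(5/9).
5 ≡ 1 (mod 4), so quadratic reciprocity gives (5/9) = (9/5). Reduce: 9 ≡ 4 (mod 5). Now have -(4/5).
Factor out 2: 4 = 2^2. Since 5 ≡ 5 (mod 8), (2/5) = -1, and (2/5)^2 = +1. Now have -(1/5).
(1/5) = 1. Collecting the sign factors: -1.
(1610/9901) = -1, and 9901 is prime, so 1610 is not a quadratic residue mod 9901.

no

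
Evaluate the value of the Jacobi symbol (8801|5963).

1

(8801|5963)
  = (2838|5963)    [8801 ≡ 2838 mod 5963]
  = -(1419|5963)    [5963 ≡ 3 mod 8 ⇒ (2|5963) = -1]
  = (5963|1419)    [QR: both ≡ 3 mod 4, sign flips]
  = (287|1419)    [5963 ≡ 287 mod 1419]
  = -(1419|287)    [QR: both ≡ 3 mod 4, sign flips]
  = -(271|287)    [1419 ≡ 271 mod 287]
  = (287|271)    [QR: both ≡ 3 mod 4, sign flips]
  = (16|271)    [287 ≡ 16 mod 271]
  = (1|271)    [271 ≡ 7 mod 8 ⇒ (2|271)^4 = +1]
  = 1    [(1|271) = 1]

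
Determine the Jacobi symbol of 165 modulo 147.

0

Reduce the numerator: 165 ≡ 18 (mod 147), so (165|147) = (18|147).
Factor out 2: 18 = 2·9. Since 147 ≡ 3 (mod 8), (2|147) = -1. Now have -(9|147).
9 ≡ 1 (mod 4), so quadratic reciprocity gives (9|147) = (147|9). Reduce: 147 ≡ 3 (mod 9). Now have -(3|9).
9 ≡ 1 (mod 4), so quadratic reciprocity gives (3|9) = (9|3). Reduce: 9 ≡ 0 (mod 3). Now have -(0|3).
The numerator is now 0 with denominator 3 > 1: the symbol is 0.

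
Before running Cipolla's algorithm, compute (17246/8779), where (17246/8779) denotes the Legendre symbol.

-1

Reduce the numerator: 17246 ≡ 8467 (mod 8779), so (17246/8779) = (8467/8779).
Both 8467 ≡ 3 and 8779 ≡ 3 (mod 4), so reciprocity gives (8467/8779) = -(8779/8467). Reduce: 8779 ≡ 312 (mod 8467). Now have -(312/8467).
Factor out 2: 312 = 2^3·39. Since 8467 ≡ 3 (mod 8), (2/8467) = -1, and (2/8467)^3 = -1. Now have (39/8467).
Both 39 ≡ 3 and 8467 ≡ 3 (mod 4), so reciprocity gives (39/8467) = -(8467/39). Reduce: 8467 ≡ 4 (mod 39). Now have -(4/39).
Factor out 2: 4 = 2^2. Since 39 ≡ 7 (mod 8), (2/39) = +1, and (2/39)^2 = +1. Now have -(1/39).
(1/39) = 1. Collecting the sign factors: -1.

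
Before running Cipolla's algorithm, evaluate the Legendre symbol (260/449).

-1

(260/449)
  = (65/449)    [449 ≡ 1 mod 8 ⇒ (2/449)^2 = +1]
  = (449/65)    [QR: 65 ≡ 1 mod 4, sign kept]
  = (59/65)    [449 ≡ 59 mod 65]
  = (65/59)    [QR: 65 ≡ 1 mod 4, sign kept]
  = (6/59)    [65 ≡ 6 mod 59]
  = -(3/59)    [59 ≡ 3 mod 8 ⇒ (2/59) = -1]
  = (59/3)    [QR: both ≡ 3 mod 4, sign flips]
  = (2/3)    [59 ≡ 2 mod 3]
  = -(1/3)    [3 ≡ 3 mod 8 ⇒ (2/3) = -1]
  = -1    [(1/3) = 1]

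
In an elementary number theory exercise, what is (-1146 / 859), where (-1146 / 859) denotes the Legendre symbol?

Reduce the numerator: -1146 ≡ 572 (mod 859), so (-1146 / 859) = (572 / 859).
Factor out 2: 572 = 2^2·143. Since 859 ≡ 3 (mod 8), (2 / 859) = -1, and (2 / 859)^2 = +1. Now have (143 / 859).
Both 143 ≡ 3 and 859 ≡ 3 (mod 4), so reciprocity gives (143 / 859) = -(859 / 143). Reduce: 859 ≡ 1 (mod 143). Now have -(1 / 143).
(1 / 143) = 1. Collecting the sign factors: -1.

-1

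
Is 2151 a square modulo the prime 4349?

4349 ≡ 1 (mod 4), so quadratic reciprocity gives (2151/4349) = (4349/2151). Reduce: 4349 ≡ 47 (mod 2151). Now have (47/2151).
Both 47 ≡ 3 and 2151 ≡ 3 (mod 4), so reciprocity gives (47/2151) = -(2151/47). Reduce: 2151 ≡ 36 (mod 47). Now have -(36/47).
Factor out 2: 36 = 2^2·9. Since 47 ≡ 7 (mod 8), (2/47) = +1, and (2/47)^2 = +1. Now have -(9/47).
9 ≡ 1 (mod 4), so quadratic reciprocity gives (9/47) = (47/9). Reduce: 47 ≡ 2 (mod 9). Now have -(2/9).
Factor out 2: 2 = 2. Since 9 ≡ 1 (mod 8), (2/9) = +1. Now have -(1/9).
(1/9) = 1. Collecting the sign factors: -1.
The Legendre symbol is -1, so x^2 ≡ 2151 (mod 4349) has no solution.

no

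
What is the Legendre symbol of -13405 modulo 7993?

(-13405 / 7993)
  = (13405 / 7993)    [7993 ≡ 1 mod 4 ⇒ (-1 / 7993) = +1]
  = (5412 / 7993)    [13405 ≡ 5412 mod 7993]
  = (1353 / 7993)    [7993 ≡ 1 mod 8 ⇒ (2 / 7993)^2 = +1]
  = (7993 / 1353)    [QR: 1353 ≡ 1 mod 4, sign kept]
  = (1228 / 1353)    [7993 ≡ 1228 mod 1353]
  = (307 / 1353)    [1353 ≡ 1 mod 8 ⇒ (2 / 1353)^2 = +1]
  = (1353 / 307)    [QR: 1353 ≡ 1 mod 4, sign kept]
  = (125 / 307)    [1353 ≡ 125 mod 307]
  = (307 / 125)    [QR: 125 ≡ 1 mod 4, sign kept]
  = (57 / 125)    [307 ≡ 57 mod 125]
  = (125 / 57)    [QR: 57 ≡ 1 mod 4, sign kept]
  = (11 / 57)    [125 ≡ 11 mod 57]
  = (57 / 11)    [QR: 57 ≡ 1 mod 4, sign kept]
  = (2 / 11)    [57 ≡ 2 mod 11]
  = -(1 / 11)    [11 ≡ 3 mod 8 ⇒ (2 / 11) = -1]
  = -1    [(1 / 11) = 1]

-1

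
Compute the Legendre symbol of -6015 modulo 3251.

(-6015 / 3251)
  = (487 / 3251)    [-6015 ≡ 487 mod 3251]
  = -(3251 / 487)    [QR: both ≡ 3 mod 4, sign flips]
  = -(329 / 487)    [3251 ≡ 329 mod 487]
  = -(487 / 329)    [QR: 329 ≡ 1 mod 4, sign kept]
  = -(158 / 329)    [487 ≡ 158 mod 329]
  = -(79 / 329)    [329 ≡ 1 mod 8 ⇒ (2 / 329) = +1]
  = -(329 / 79)    [QR: 329 ≡ 1 mod 4, sign kept]
  = -(13 / 79)    [329 ≡ 13 mod 79]
  = -(79 / 13)    [QR: 13 ≡ 1 mod 4, sign kept]
  = -(1 / 13)    [79 ≡ 1 mod 13]
  = -1    [(1 / 13) = 1]

-1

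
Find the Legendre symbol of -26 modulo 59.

-1

(-26|59)
  = -(26|59)    [59 ≡ 3 mod 4 ⇒ (-1|59) = -1]
  = (13|59)    [59 ≡ 3 mod 8 ⇒ (2|59) = -1]
  = (59|13)    [QR: 13 ≡ 1 mod 4, sign kept]
  = (7|13)    [59 ≡ 7 mod 13]
  = (13|7)    [QR: 13 ≡ 1 mod 4, sign kept]
  = (6|7)    [13 ≡ 6 mod 7]
  = (3|7)    [7 ≡ 7 mod 8 ⇒ (2|7) = +1]
  = -(7|3)    [QR: both ≡ 3 mod 4, sign flips]
  = -(1|3)    [7 ≡ 1 mod 3]
  = -1    [(1|3) = 1]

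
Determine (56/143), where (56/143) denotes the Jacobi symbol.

1

(56/143)
  = (7/143)    [143 ≡ 7 mod 8 ⇒ (2/143)^3 = +1]
  = -(143/7)    [QR: both ≡ 3 mod 4, sign flips]
  = -(3/7)    [143 ≡ 3 mod 7]
  = (7/3)    [QR: both ≡ 3 mod 4, sign flips]
  = (1/3)    [7 ≡ 1 mod 3]
  = 1    [(1/3) = 1]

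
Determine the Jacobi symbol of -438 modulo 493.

-1

Reduce the numerator: -438 ≡ 55 (mod 493), so (-438|493) = (55|493).
493 ≡ 1 (mod 4), so quadratic reciprocity gives (55|493) = (493|55). Reduce: 493 ≡ 53 (mod 55). Now have (53|55).
53 ≡ 1 (mod 4), so quadratic reciprocity gives (53|55) = (55|53). Reduce: 55 ≡ 2 (mod 53). Now have (2|53).
Factor out 2: 2 = 2. Since 53 ≡ 5 (mod 8), (2|53) = -1. Now have -(1|53).
(1|53) = 1. Collecting the sign factors: -1.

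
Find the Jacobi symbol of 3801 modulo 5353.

1

3801 ≡ 1 (mod 4), so quadratic reciprocity gives (3801|5353) = (5353|3801). Reduce: 5353 ≡ 1552 (mod 3801). Now have (1552|3801).
Factor out 2: 1552 = 2^4·97. Since 3801 ≡ 1 (mod 8), (2|3801) = +1, and (2|3801)^4 = +1. Now have (97|3801).
97 ≡ 1 (mod 4), so quadratic reciprocity gives (97|3801) = (3801|97). Reduce: 3801 ≡ 18 (mod 97). Now have (18|97).
Factor out 2: 18 = 2·9. Since 97 ≡ 1 (mod 8), (2|97) = +1. Now have (9|97).
9 ≡ 1 (mod 4), so quadratic reciprocity gives (9|97) = (97|9). Reduce: 97 ≡ 7 (mod 9). Now have (7|9).
9 ≡ 1 (mod 4), so quadratic reciprocity gives (7|9) = (9|7). Reduce: 9 ≡ 2 (mod 7). Now have (2|7).
Factor out 2: 2 = 2. Since 7 ≡ 7 (mod 8), (2|7) = +1. Now have (1|7).
(1|7) = 1. Collecting the sign factors: 1.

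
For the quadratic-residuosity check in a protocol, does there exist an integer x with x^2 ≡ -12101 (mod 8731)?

Pull out -1: (-12101/8731) = (-1/8731)·(12101/8731). Since 8731 ≡ 3 (mod 4), (-1/8731) = -1. Now have -(12101/8731).
Reduce the numerator: 12101 ≡ 3370 (mod 8731), so (12101/8731) = (3370/8731).
Factor out 2: 3370 = 2·1685. Since 8731 ≡ 3 (mod 8), (2/8731) = -1. Now have (1685/8731).
1685 ≡ 1 (mod 4), so quadratic reciprocity gives (1685/8731) = (8731/1685). Reduce: 8731 ≡ 306 (mod 1685). Now have (306/1685).
Factor out 2: 306 = 2·153. Since 1685 ≡ 5 (mod 8), (2/1685) = -1. Now have -(153/1685).
153 ≡ 1 (mod 4), so quadratic reciprocity gives (153/1685) = (1685/153). Reduce: 1685 ≡ 2 (mod 153). Now have -(2/153).
Factor out 2: 2 = 2. Since 153 ≡ 1 (mod 8), (2/153) = +1. Now have -(1/153).
(1/153) = 1. Collecting the sign factors: -1.
The Legendre symbol is -1, so x^2 ≡ -12101 (mod 8731) has no solution.

no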